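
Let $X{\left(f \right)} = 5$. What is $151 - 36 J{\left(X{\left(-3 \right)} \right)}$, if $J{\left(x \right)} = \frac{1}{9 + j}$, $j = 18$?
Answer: $\frac{449}{3} \approx 149.67$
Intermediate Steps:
$J{\left(x \right)} = \frac{1}{27}$ ($J{\left(x \right)} = \frac{1}{9 + 18} = \frac{1}{27}$)
$151 - 36 J{\left(X{\left(-3 \right)} \right)} = 151 - \frac{4}{3} = \frac{449}{3}$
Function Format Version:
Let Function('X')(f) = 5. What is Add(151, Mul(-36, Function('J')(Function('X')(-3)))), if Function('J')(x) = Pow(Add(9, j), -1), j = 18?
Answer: Rational(449, 3) ≈ 149.67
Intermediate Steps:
Function('J')(x) = Rational(1, 27) (Function('J')(x) = Pow(Add(9, 18), -1) = Pow(27, -1) = Rational(1, 27))
Add(151, Mul(-36, Function('J')(Function('X')(-3)))) = Add(151, Mul(-36, Rational(1, 27))) = Add(151, Rational(-4, 3)) = Rational(449, 3)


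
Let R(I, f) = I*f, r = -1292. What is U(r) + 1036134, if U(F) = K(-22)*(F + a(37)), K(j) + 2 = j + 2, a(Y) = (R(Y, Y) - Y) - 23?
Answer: 1035760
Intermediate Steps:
a(Y) = -23 + Y**2 - Y (a(Y) = (Y*Y - Y) - 23 = (Y**2 - Y) - 23 = -23 + Y**2 - Y)
K(j) = j (K(j) = -2 + (j + 2) = -2 + (2 + j) = j)
U(F) = -28798 - 22*F (U(F) = -22*(F + (-23 + 37**2 - 1*37)) = -22*(F + (-23 + 1369 - 37)) = -22*(F + 1309) = -22*(1309 + F) = -28798 - 22*F)
U(r) + 1036134 = (-28798 - 22*(-1292)) + 1036134 = (-28798 + 28424) + 1036134 = -374 + 1036134 = 1035760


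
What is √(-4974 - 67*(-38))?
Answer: 2*I*√607 ≈ 49.275*I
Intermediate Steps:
√(-4974 - 67*(-38)) = √(-4974 + 2546) = √(-2428) = 2*I*√607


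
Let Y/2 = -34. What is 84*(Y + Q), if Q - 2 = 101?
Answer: 2940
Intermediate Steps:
Q = 103 (Q = 2 + 101 = 103)
Y = -68 (Y = 2*(-34) = -68)
84*(Y + Q) = 84*(-68 + 103) = 84*35 = 2940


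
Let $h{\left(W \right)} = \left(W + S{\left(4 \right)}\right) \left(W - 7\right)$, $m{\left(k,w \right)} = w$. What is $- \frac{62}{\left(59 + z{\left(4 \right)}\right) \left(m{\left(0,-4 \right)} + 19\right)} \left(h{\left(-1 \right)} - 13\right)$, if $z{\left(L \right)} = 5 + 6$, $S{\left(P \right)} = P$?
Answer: $\frac{1147}{525} \approx 2.1848$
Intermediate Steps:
$z{\left(L \right)} = 11$
$h{\left(W \right)} = \left(-7 + W\right) \left(4 + W\right)$ ($h{\left(W \right)} = \left(W + 4\right) \left(W - 7\right) = \left(4 + W\right) \left(-7 + W\right) = \left(-7 + W\right) \left(4 + W\right)$)
$- \frac{62}{\left(59 + z{\left(4 \right)}\right) \left(m{\left(0,-4 \right)} + 19\right)} \left(h{\left(-1 \right)} - 13\right) = - \frac{62}{\left(59 + 11\right) \left(-4 + 19\right)} \left(\left(-28 + \left(-1\right)^{2} - -3\right) - 13\right) = - \frac{62}{70 \cdot 15} \left(\left(-28 + 1 + 3\right) - 13\right) = - \frac{62}{1050} \left(-24 - 13\right) = \left(-62\right) \frac{1}{1050} \left(-37\right) = \left(- \frac{31}{525}\right) \left(-37\right) = \frac{1147}{525}$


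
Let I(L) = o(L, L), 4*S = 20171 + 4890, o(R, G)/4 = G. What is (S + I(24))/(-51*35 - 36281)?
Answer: -3635/21752 ≈ -0.16711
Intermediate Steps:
o(R, G) = 4*G
S = 25061/4 (S = (20171 + 4890)/4 = (¼)*25061 = 25061/4 ≈ 6265.3)
I(L) = 4*L
(S + I(24))/(-51*35 - 36281) = (25061/4 + 4*24)/(-51*35 - 36281) = (25061/4 + 96)/(-1785 - 36281) = (25445/4)/(-38066) = (25445/4)*(-1/38066) = -3635/21752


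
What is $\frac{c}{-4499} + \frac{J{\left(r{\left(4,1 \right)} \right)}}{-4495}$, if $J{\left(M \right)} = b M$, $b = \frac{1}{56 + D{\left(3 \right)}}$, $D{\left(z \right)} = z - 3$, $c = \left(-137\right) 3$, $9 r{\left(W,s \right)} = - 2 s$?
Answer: $\frac{465560639}{5096197260} \approx 0.091354$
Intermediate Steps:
$r{\left(W,s \right)} = - \frac{2 s}{9}$ ($r{\left(W,s \right)} = \frac{\left(-2\right) s}{9} = - \frac{2 s}{9}$)
$c = -411$
$D{\left(z \right)} = -3 + z$
$b = \frac{1}{56}$ ($b = \frac{1}{56 + \left(-3 + 3\right)} = \frac{1}{56 + 0} = \frac{1}{56} \approx 0.017857$)
$J{\left(M \right)} = \frac{M}{56}$
$\frac{c}{-4499} + \frac{J{\left(r{\left(4,1 \right)} \right)}}{-4495} = - \frac{411}{-4499} + \frac{\frac{1}{56} \left(\left(- \frac{2}{9}\right) 1\right)}{-4495} = \left(-411\right) \left(- \frac{1}{4499}\right) + \frac{1}{56} \left(- \frac{2}{9}\right) \left(- \frac{1}{4495}\right) = \frac{411}{4499} - - \frac{1}{1132740} = \frac{411}{4499} + \frac{1}{1132740} = \frac{465560639}{5096197260}$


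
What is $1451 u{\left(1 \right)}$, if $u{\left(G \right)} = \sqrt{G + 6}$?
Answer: $1451 \sqrt{7} \approx 3839.0$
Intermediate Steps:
$u{\left(G \right)} = \sqrt{6 + G}$
$1451 u{\left(1 \right)} = 1451 \sqrt{6 + 1} = 1451 \sqrt{7}$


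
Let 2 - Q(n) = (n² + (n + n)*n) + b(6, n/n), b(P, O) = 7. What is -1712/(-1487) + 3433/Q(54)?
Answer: 9880265/13015711 ≈ 0.75910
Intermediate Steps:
Q(n) = -5 - 3*n² (Q(n) = 2 - ((n² + (n + n)*n) + 7) = 2 - ((n² + (2*n)*n) + 7) = 2 - ((n² + 2*n²) + 7) = 2 - (3*n² + 7) = 2 - (7 + 3*n²) = 2 + (-7 - 3*n²) = -5 - 3*n²)
-1712/(-1487) + 3433/Q(54) = -1712/(-1487) + 3433/(-5 - 3*54²) = -1712*(-1/1487) + 3433/(-5 - 3*2916) = 1712/1487 + 3433/(-5 - 8748) = 1712/1487 + 3433/(-8753) = 1712/1487 + 3433*(-1/8753) = 1712/1487 - 3433/8753 = 9880265/13015711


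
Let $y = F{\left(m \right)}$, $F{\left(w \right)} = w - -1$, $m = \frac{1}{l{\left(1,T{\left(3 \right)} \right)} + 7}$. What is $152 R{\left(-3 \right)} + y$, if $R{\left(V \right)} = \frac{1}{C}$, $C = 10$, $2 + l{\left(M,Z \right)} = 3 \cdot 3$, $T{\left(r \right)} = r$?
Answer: $\frac{1139}{70} \approx 16.271$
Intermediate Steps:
$l{\left(M,Z \right)} = 7$ ($l{\left(M,Z \right)} = -2 + 3 \cdot 3 = -2 + 9 = 7$)
$m = \frac{1}{14}$ ($m = \frac{1}{7 + 7} = \frac{1}{14} \approx 0.071429$)
$F{\left(w \right)} = 1 + w$ ($F{\left(w \right)} = w + 1 = 1 + w$)
$R{\left(V \right)} = \frac{1}{10}$
$y = \frac{15}{14}$ ($y = 1 + \frac{1}{14} = \frac{15}{14} \approx 1.0714$)
$152 R{\left(-3 \right)} + y = 152 \cdot \frac{1}{10} + \frac{15}{14} = \frac{76}{5} + \frac{15}{14} = \frac{1139}{70}$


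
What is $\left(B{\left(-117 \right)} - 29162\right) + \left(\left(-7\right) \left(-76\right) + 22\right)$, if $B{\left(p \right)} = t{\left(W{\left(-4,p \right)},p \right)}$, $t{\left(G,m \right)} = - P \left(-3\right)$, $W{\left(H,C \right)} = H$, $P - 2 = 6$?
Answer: $-28584$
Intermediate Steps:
$P = 8$ ($P = 2 + 6 = 8$)
$t{\left(G,m \right)} = 24$ ($t{\left(G,m \right)} = \left(-1\right) 8 \left(-3\right) = \left(-8\right) \left(-3\right) = 24$)
$B{\left(p \right)} = 24$
$\left(B{\left(-117 \right)} - 29162\right) + \left(\left(-7\right) \left(-76\right) + 22\right) = \left(24 - 29162\right) + \left(\left(-7\right) \left(-76\right) + 22\right) = -29138 + \left(532 + 22\right) = -29138 + 554 = -28584$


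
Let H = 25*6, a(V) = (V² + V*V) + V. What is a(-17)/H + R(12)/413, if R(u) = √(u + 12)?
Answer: 187/50 + 2*√6/413 ≈ 3.7519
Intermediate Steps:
R(u) = √(12 + u)
a(V) = V + 2*V² (a(V) = (V² + V²) + V = 2*V² + V = V + 2*V²)
H = 150
a(-17)/H + R(12)/413 = -17*(1 + 2*(-17))/150 + √(12 + 12)/413 = -17*(1 - 34)*(1/150) + √24*(1/413) = -17*(-33)*(1/150) + (2*√6)*(1/413) = 561*(1/150) + 2*√6/413 = 187/50 + 2*√6/413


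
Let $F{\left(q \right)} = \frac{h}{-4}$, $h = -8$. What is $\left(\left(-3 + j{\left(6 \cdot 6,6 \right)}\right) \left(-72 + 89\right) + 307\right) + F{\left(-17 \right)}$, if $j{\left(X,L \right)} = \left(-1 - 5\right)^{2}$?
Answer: $870$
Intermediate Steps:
$j{\left(X,L \right)} = 36$ ($j{\left(X,L \right)} = \left(-6\right)^{2} = 36$)
$F{\left(q \right)} = 2$ ($F{\left(q \right)} = - \frac{8}{-4} = \left(-8\right) \left(- \frac{1}{4}\right) = 2$)
$\left(\left(-3 + j{\left(6 \cdot 6,6 \right)}\right) \left(-72 + 89\right) + 307\right) + F{\left(-17 \right)} = \left(\left(-3 + 36\right) \left(-72 + 89\right) + 307\right) + 2 = \left(33 \cdot 17 + 307\right) + 2 = \left(561 + 307\right) + 2 = 868 + 2 = 870$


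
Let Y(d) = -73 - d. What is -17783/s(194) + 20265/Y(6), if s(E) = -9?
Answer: 1222472/711 ≈ 1719.4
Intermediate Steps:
-17783/s(194) + 20265/Y(6) = -17783/(-9) + 20265/(-73 - 1*6) = -17783*(-⅑) + 20265/(-73 - 6) = 17783/9 + 20265/(-79) = 17783/9 + 20265*(-1/79) = 17783/9 - 20265/79 = 1222472/711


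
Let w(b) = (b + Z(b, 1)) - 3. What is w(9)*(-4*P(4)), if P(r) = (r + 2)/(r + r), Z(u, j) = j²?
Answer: -21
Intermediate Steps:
P(r) = (2 + r)/(2*r) (P(r) = (2 + r)/((2*r)) = (2 + r)*(1/(2*r)) = (2 + r)/(2*r))
w(b) = -2 + b (w(b) = (b + 1²) - 3 = (b + 1) - 3 = (1 + b) - 3 = -2 + b)
w(9)*(-4*P(4)) = (-2 + 9)*(-2*(2 + 4)/4) = 7*(-2*6/4) = 7*(-4*¾) = 7*(-3) = -21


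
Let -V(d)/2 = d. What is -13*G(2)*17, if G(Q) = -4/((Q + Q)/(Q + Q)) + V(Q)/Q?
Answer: 1326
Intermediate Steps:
V(d) = -2*d
G(Q) = -6 (G(Q) = -4/((Q + Q)/(Q + Q)) + (-2*Q)/Q = -4/((2*Q)/((2*Q))) - 2 = -4/((2*Q)*(1/(2*Q))) - 2 = -4/1 - 2 = -4*1 - 2 = -4 - 2 = -6)
-13*G(2)*17 = -13*(-6)*17 = 78*17 = 1326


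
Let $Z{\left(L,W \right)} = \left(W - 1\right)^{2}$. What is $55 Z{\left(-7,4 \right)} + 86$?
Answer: $581$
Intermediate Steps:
$Z{\left(L,W \right)} = \left(-1 + W\right)^{2}$
$55 Z{\left(-7,4 \right)} + 86 = 55 \left(-1 + 4\right)^{2} + 86 = 55 \cdot 3^{2} + 86 = 55 \cdot 9 + 86 = 495 + 86 = 581$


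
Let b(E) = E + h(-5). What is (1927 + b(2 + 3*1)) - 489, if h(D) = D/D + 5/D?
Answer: 1443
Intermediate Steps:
h(D) = 1 + 5/D
b(E) = E (b(E) = E + (5 - 5)/(-5) = E - ⅕*0 = E + 0 = E)
(1927 + b(2 + 3*1)) - 489 = (1927 + (2 + 3*1)) - 489 = (1927 + (2 + 3)) - 489 = (1927 + 5) - 489 = 1932 - 489 = 1443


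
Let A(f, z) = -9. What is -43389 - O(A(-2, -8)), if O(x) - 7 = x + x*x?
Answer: -43468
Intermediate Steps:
O(x) = 7 + x + x² (O(x) = 7 + (x + x*x) = 7 + (x + x²) = 7 + x + x²)
-43389 - O(A(-2, -8)) = -43389 - (7 - 9 + (-9)²) = -43389 - (7 - 9 + 81) = -43389 - 1*79 = -43389 - 79 = -43468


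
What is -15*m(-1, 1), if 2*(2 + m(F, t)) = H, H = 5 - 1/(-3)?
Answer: -10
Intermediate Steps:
H = 16/3 (H = 5 - 1*(-⅓) = 5 + ⅓ = 16/3 ≈ 5.3333)
m(F, t) = ⅔ (m(F, t) = -2 + (½)*(16/3) = -2 + 8/3 = ⅔)
-15*m(-1, 1) = -15*⅔ = -10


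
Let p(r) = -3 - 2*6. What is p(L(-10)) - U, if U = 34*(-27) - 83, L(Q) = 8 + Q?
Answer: 986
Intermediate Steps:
p(r) = -15 (p(r) = -3 - 12 = -15)
U = -1001 (U = -918 - 83 = -1001)
p(L(-10)) - U = -15 - 1*(-1001) = -15 + 1001 = 986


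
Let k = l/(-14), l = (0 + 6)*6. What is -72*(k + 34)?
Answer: -15840/7 ≈ -2262.9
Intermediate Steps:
l = 36 (l = 6*6 = 36)
k = -18/7 (k = 36/(-14) = 36*(-1/14) = -18/7 ≈ -2.5714)
-72*(k + 34) = -72*(-18/7 + 34) = -72*220/7 = -15840/7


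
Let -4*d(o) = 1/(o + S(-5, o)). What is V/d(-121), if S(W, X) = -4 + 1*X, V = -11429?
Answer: -11246136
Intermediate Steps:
S(W, X) = -4 + X
d(o) = -1/(4*(-4 + 2*o)) (d(o) = -1/(4*(o + (-4 + o))) = -1/(4*(-4 + 2*o)))
V/d(-121) = -11429/((-1/(-16 + 8*(-121)))) = -11429/((-1/(-16 - 968))) = -11429/((-1/(-984))) = -11429/((-1*(-1/984))) = -11429/1/984 = -11429*984 = -11246136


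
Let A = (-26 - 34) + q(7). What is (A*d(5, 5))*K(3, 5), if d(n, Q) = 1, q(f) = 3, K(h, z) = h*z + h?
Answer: -1026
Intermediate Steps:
K(h, z) = h + h*z
A = -57 (A = (-26 - 34) + 3 = -60 + 3 = -57)
(A*d(5, 5))*K(3, 5) = (-57*1)*(3*(1 + 5)) = -171*6 = -57*18 = -1026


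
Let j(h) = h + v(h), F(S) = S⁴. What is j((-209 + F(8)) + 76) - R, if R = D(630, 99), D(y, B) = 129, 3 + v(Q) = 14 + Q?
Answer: 7808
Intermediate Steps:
v(Q) = 11 + Q (v(Q) = -3 + (14 + Q) = 11 + Q)
j(h) = 11 + 2*h (j(h) = h + (11 + h) = 11 + 2*h)
R = 129
j((-209 + F(8)) + 76) - R = (11 + 2*((-209 + 8⁴) + 76)) - 1*129 = (11 + 2*((-209 + 4096) + 76)) - 129 = (11 + 2*(3887 + 76)) - 129 = (11 + 2*3963) - 129 = (11 + 7926) - 129 = 7937 - 129 = 7808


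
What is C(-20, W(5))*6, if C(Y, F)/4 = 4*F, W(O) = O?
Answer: 480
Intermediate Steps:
C(Y, F) = 16*F (C(Y, F) = 4*(4*F) = 16*F)
C(-20, W(5))*6 = (16*5)*6 = 80*6 = 480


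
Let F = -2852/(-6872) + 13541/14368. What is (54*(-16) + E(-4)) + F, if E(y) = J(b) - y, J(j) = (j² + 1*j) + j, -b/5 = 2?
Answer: -9610093449/12342112 ≈ -778.64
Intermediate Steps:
b = -10 (b = -5*2 = -10)
J(j) = j² + 2*j (J(j) = (j² + j) + j = (j + j²) + j = j² + 2*j)
E(y) = 80 - y (E(y) = -10*(2 - 10) - y = -10*(-8) - y = 80 - y)
F = 16753911/12342112 (F = -2852*(-1/6872) + 13541*(1/14368) = 713/1718 + 13541/14368 = 16753911/12342112 ≈ 1.3575)
(54*(-16) + E(-4)) + F = (54*(-16) + (80 - 1*(-4))) + 16753911/12342112 = (-864 + (80 + 4)) + 16753911/12342112 = (-864 + 84) + 16753911/12342112 = -780 + 16753911/12342112 = -9610093449/12342112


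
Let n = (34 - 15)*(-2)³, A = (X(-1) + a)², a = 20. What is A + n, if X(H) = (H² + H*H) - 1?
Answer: 289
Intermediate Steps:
X(H) = -1 + 2*H² (X(H) = (H² + H²) - 1 = 2*H² - 1 = -1 + 2*H²)
A = 441 (A = ((-1 + 2*(-1)²) + 20)² = ((-1 + 2*1) + 20)² = ((-1 + 2) + 20)² = (1 + 20)² = 21² = 441)
n = -152 (n = 19*(-8) = -152)
A + n = 441 - 152 = 289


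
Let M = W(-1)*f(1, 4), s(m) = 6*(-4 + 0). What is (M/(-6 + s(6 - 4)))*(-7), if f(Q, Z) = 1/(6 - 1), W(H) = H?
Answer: -7/150 ≈ -0.046667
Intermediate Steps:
s(m) = -24 (s(m) = 6*(-4) = -24)
f(Q, Z) = 1/5
M = -1/5 (M = -1*1/5 = -1/5 ≈ -0.20000)
(M/(-6 + s(6 - 4)))*(-7) = -1/(5*(-6 - 24))*(-7) = -1/5/(-30)*(-7) = -1/5*(-1/30)*(-7) = (1/150)*(-7) = -7/150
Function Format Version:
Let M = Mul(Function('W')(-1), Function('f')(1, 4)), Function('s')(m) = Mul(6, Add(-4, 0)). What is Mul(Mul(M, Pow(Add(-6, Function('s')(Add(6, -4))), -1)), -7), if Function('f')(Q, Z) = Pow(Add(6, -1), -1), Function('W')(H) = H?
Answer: Rational(-7, 150) ≈ -0.046667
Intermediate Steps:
Function('s')(m) = -24 (Function('s')(m) = Mul(6, -4) = -24)
Function('f')(Q, Z) = Rational(1, 5) (Function('f')(Q, Z) = Pow(5, -1) = Rational(1, 5))
M = Rational(-1, 5) (M = Mul(-1, Rational(1, 5)) = Rational(-1, 5) ≈ -0.20000)
Mul(Mul(M, Pow(Add(-6, Function('s')(Add(6, -4))), -1)), -7) = Mul(Mul(Rational(-1, 5), Pow(Add(-6, -24), -1)), -7) = Mul(Mul(Rational(-1, 5), Pow(-30, -1)), -7) = Mul(Mul(Rational(-1, 5), Rational(-1, 30)), -7) = Mul(Rational(1, 150), -7) = Rational(-7, 150)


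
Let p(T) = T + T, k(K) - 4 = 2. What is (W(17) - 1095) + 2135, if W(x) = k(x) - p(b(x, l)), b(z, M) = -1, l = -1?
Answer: 1048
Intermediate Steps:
k(K) = 6 (k(K) = 4 + 2 = 6)
p(T) = 2*T
W(x) = 8 (W(x) = 6 - 2*(-1) = 6 - 1*(-2) = 6 + 2 = 8)
(W(17) - 1095) + 2135 = (8 - 1095) + 2135 = -1087 + 2135 = 1048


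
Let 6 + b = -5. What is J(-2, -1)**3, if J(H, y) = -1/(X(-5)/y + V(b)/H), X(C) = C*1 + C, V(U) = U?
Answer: -8/29791 ≈ -0.00026854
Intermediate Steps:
b = -11 (b = -6 - 5 = -11)
X(C) = 2*C (X(C) = C + C = 2*C)
J(H, y) = -1/(-11/H - 10/y) (J(H, y) = -1/((2*(-5))/y - 11/H) = -1/(-10/y - 11/H) = -1/(-11/H - 10/y))
J(-2, -1)**3 = (-2*(-1)/(10*(-2) + 11*(-1)))**3 = (-2*(-1)/(-20 - 11))**3 = (-2*(-1)/(-31))**3 = (-2*(-1)*(-1/31))**3 = (-2/31)**3 = -8/29791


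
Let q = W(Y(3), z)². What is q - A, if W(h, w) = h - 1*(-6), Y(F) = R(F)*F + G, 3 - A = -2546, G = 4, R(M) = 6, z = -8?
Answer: -1765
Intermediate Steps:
A = 2549 (A = 3 - 1*(-2546) = 3 + 2546 = 2549)
Y(F) = 4 + 6*F (Y(F) = 6*F + 4 = 4 + 6*F)
W(h, w) = 6 + h (W(h, w) = h + 6 = 6 + h)
q = 784 (q = (6 + (4 + 6*3))² = (6 + (4 + 18))² = (6 + 22)² = 28² = 784)
q - A = 784 - 1*2549 = 784 - 2549 = -1765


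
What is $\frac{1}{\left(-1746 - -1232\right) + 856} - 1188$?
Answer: $- \frac{406295}{342} \approx -1188.0$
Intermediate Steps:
$\frac{1}{\left(-1746 - -1232\right) + 856} - 1188 = \frac{1}{\left(-1746 + 1232\right) + 856} - 1188 = \frac{1}{-514 + 856} - 1188 = \frac{1}{342} - 1188 = - \frac{406295}{342}$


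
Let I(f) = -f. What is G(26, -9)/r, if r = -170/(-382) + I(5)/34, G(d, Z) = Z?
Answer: -6494/215 ≈ -30.205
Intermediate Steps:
r = 1935/6494 (r = -170/(-382) - 1*5/34 = -170*(-1/382) - 5*1/34 = 85/191 - 5/34 = 1935/6494 ≈ 0.29797)
G(26, -9)/r = -9/1935/6494 = -9*6494/1935 = -6494/215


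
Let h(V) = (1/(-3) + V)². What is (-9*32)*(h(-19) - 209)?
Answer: -47456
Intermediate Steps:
h(V) = (-⅓ + V)²
(-9*32)*(h(-19) - 209) = (-9*32)*((-1 + 3*(-19))²/9 - 209) = -288*((-1 - 57)²/9 - 209) = -288*((⅑)*(-58)² - 209) = -288*((⅑)*3364 - 209) = -288*(3364/9 - 209) = -288*1483/9 = -47456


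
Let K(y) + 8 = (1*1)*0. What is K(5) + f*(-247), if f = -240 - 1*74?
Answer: 77550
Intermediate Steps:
K(y) = -8 (K(y) = -8 + (1*1)*0 = -8 + 1*0 = -8 + 0 = -8)
f = -314 (f = -240 - 74 = -314)
K(5) + f*(-247) = -8 - 314*(-247) = -8 + 77558 = 77550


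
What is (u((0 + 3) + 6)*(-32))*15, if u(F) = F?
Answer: -4320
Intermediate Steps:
(u((0 + 3) + 6)*(-32))*15 = (((0 + 3) + 6)*(-32))*15 = ((3 + 6)*(-32))*15 = (9*(-32))*15 = -288*15 = -4320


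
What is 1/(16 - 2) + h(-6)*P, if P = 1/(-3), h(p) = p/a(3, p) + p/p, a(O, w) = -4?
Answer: -16/21 ≈ -0.76190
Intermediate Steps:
h(p) = 1 - p/4 (h(p) = p/(-4) + p/p = p*(-¼) + 1 = -p/4 + 1 = 1 - p/4)
P = -⅓ ≈ -0.33333
1/(16 - 2) + h(-6)*P = 1/(16 - 2) + (1 - ¼*(-6))*(-⅓) = 1/14 + (1 + 3/2)*(-⅓) = 1/14 + (5/2)*(-⅓) = 1/14 - ⅚ = -16/21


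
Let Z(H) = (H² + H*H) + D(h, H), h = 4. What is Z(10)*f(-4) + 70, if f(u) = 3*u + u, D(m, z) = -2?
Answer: -3098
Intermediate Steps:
f(u) = 4*u
Z(H) = -2 + 2*H² (Z(H) = (H² + H*H) - 2 = (H² + H²) - 2 = 2*H² - 2 = -2 + 2*H²)
Z(10)*f(-4) + 70 = (-2 + 2*10²)*(4*(-4)) + 70 = (-2 + 2*100)*(-16) + 70 = (-2 + 200)*(-16) + 70 = 198*(-16) + 70 = -3168 + 70 = -3098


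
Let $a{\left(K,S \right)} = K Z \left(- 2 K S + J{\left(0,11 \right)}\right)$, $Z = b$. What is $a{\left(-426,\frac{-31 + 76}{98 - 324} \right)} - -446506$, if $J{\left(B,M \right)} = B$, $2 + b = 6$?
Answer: $\frac{83120858}{113} \approx 7.3558 \cdot 10^{5}$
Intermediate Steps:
$b = 4$ ($b = -2 + 6 = 4$)
$Z = 4$
$a{\left(K,S \right)} = - 8 S K^{2}$ ($a{\left(K,S \right)} = K 4 \left(- 2 K S + 0\right) = 4 K \left(- 2 K S + 0\right) = 4 K \left(- 2 K S\right) = - 8 S K^{2}$)
$a{\left(-426,\frac{-31 + 76}{98 - 324} \right)} - -446506 = - 8 \frac{-31 + 76}{98 - 324} \left(-426\right)^{2} - -446506 = \left(-8\right) \frac{45}{-226} \cdot 181476 + 446506 = \left(-8\right) 45 \left(- \frac{1}{226}\right) 181476 + 446506 = \left(-8\right) \left(- \frac{45}{226}\right) 181476 + 446506 = \frac{32665680}{113} + 446506 = \frac{83120858}{113}$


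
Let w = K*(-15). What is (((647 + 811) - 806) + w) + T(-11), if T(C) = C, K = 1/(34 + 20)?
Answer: 11533/18 ≈ 640.72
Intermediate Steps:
K = 1/54 ≈ 0.018519
w = -5/18 (w = (1/54)*(-15) = -5/18 ≈ -0.27778)
(((647 + 811) - 806) + w) + T(-11) = (((647 + 811) - 806) - 5/18) - 11 = ((1458 - 806) - 5/18) - 11 = (652 - 5/18) - 11 = 11731/18 - 11 = 11533/18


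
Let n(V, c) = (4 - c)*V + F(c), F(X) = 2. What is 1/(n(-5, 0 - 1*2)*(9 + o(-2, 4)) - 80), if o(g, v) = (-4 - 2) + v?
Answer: -1/276 ≈ -0.0036232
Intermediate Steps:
n(V, c) = 2 + V*(4 - c) (n(V, c) = (4 - c)*V + 2 = V*(4 - c) + 2 = 2 + V*(4 - c))
o(g, v) = -6 + v
1/(n(-5, 0 - 1*2)*(9 + o(-2, 4)) - 80) = 1/((2 + 4*(-5) - 1*(-5)*(0 - 1*2))*(9 + (-6 + 4)) - 80) = 1/((2 - 20 - 1*(-5)*(0 - 2))*(9 - 2) - 80) = 1/((2 - 20 - 1*(-5)*(-2))*7 - 80) = 1/((2 - 20 - 10)*7 - 80) = 1/(-28*7 - 80) = 1/(-196 - 80) = 1/(-276) = -1/276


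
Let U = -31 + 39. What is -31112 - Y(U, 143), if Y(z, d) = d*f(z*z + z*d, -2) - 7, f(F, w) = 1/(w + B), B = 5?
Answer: -93458/3 ≈ -31153.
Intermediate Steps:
U = 8
f(F, w) = 1/(5 + w) (f(F, w) = 1/(w + 5) = 1/(5 + w))
Y(z, d) = -7 + d/3 (Y(z, d) = d/(5 - 2) - 7 = d/3 - 7 = -7 + d/3)
-31112 - Y(U, 143) = -31112 - (-7 + (1/3)*143) = -31112 - (-7 + 143/3) = -31112 - 1*122/3 = -31112 - 122/3 = -93458/3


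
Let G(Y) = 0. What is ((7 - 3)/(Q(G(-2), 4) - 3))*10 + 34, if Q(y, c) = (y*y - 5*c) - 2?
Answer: 162/5 ≈ 32.400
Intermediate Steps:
Q(y, c) = -2 + y² - 5*c (Q(y, c) = (y² - 5*c) - 2 = -2 + y² - 5*c)
((7 - 3)/(Q(G(-2), 4) - 3))*10 + 34 = ((7 - 3)/((-2 + 0² - 5*4) - 3))*10 + 34 = (4/((-2 + 0 - 20) - 3))*10 + 34 = (4/(-22 - 3))*10 + 34 = (4/(-25))*10 + 34 = (4*(-1/25))*10 + 34 = -4/25*10 + 34 = -8/5 + 34 = 162/5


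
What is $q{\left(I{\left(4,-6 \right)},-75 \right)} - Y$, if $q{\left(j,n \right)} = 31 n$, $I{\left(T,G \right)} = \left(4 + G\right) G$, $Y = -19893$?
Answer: $17568$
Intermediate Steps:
$I{\left(T,G \right)} = G \left(4 + G\right)$
$q{\left(I{\left(4,-6 \right)},-75 \right)} - Y = 31 \left(-75\right) - -19893 = -2325 + 19893 = 17568$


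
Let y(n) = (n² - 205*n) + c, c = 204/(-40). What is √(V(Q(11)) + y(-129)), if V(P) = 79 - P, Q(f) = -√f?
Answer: √(4315990 + 100*√11)/10 ≈ 207.76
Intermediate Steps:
c = -51/10 (c = 204*(-1/40) = -51/10 ≈ -5.1000)
y(n) = -51/10 + n² - 205*n (y(n) = (n² - 205*n) - 51/10 = -51/10 + n² - 205*n)
√(V(Q(11)) + y(-129)) = √((79 - (-1)*√11) + (-51/10 + (-129)² - 205*(-129))) = √((79 + √11) + (-51/10 + 16641 + 26445)) = √((79 + √11) + 430809/10) = √(431599/10 + √11)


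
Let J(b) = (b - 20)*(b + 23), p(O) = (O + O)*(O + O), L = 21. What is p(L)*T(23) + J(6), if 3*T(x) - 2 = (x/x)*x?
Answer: 14294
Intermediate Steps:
p(O) = 4*O² (p(O) = (2*O)*(2*O) = 4*O²)
J(b) = (-20 + b)*(23 + b)
T(x) = ⅔ + x/3 (T(x) = ⅔ + ((x/x)*x)/3 = ⅔ + (1*x)/3 = ⅔ + x/3)
p(L)*T(23) + J(6) = (4*21²)*(⅔ + (⅓)*23) + (-460 + 6² + 3*6) = (4*441)*(⅔ + 23/3) + (-460 + 36 + 18) = 1764*(25/3) - 406 = 14700 - 406 = 14294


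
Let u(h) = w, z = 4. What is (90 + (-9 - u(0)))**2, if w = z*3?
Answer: 4761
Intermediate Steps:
w = 12 (w = 4*3 = 12)
u(h) = 12
(90 + (-9 - u(0)))**2 = (90 + (-9 - 1*12))**2 = (90 + (-9 - 12))**2 = (90 - 21)**2 = 69**2 = 4761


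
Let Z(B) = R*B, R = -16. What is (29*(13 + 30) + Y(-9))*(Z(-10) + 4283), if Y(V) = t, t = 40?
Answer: 5718141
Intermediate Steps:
Z(B) = -16*B
Y(V) = 40
(29*(13 + 30) + Y(-9))*(Z(-10) + 4283) = (29*(13 + 30) + 40)*(-16*(-10) + 4283) = (29*43 + 40)*(160 + 4283) = (1247 + 40)*4443 = 1287*4443 = 5718141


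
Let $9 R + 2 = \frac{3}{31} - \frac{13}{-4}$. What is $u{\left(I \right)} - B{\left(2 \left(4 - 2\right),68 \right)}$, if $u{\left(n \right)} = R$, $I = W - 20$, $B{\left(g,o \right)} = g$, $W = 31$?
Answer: $- \frac{4297}{1116} \approx -3.8504$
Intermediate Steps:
$R = \frac{167}{1116}$ ($R = - \frac{2}{9} + \frac{\frac{3}{31} - \frac{13}{-4}}{9} = - \frac{2}{9} + \frac{3 \cdot \frac{1}{31} - - \frac{13}{4}}{9} = - \frac{2}{9} + \frac{\frac{3}{31} + \frac{13}{4}}{9} = - \frac{2}{9} + \frac{1}{9} \cdot \frac{415}{124} = - \frac{2}{9} + \frac{415}{1116} = \frac{167}{1116} \approx 0.14964$)
$I = 11$ ($I = 31 - 20 = 11$)
$u{\left(n \right)} = \frac{167}{1116}$
$u{\left(I \right)} - B{\left(2 \left(4 - 2\right),68 \right)} = \frac{167}{1116} - 2 \left(4 - 2\right) = \frac{167}{1116} - 2 \cdot 2 = \frac{167}{1116} - 4 = - \frac{4297}{1116}$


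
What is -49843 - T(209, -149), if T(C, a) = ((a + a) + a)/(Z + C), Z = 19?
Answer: -3787919/76 ≈ -49841.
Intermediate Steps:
T(C, a) = 3*a/(19 + C) (T(C, a) = ((a + a) + a)/(19 + C) = (2*a + a)/(19 + C) = (3*a)/(19 + C) = 3*a/(19 + C))
-49843 - T(209, -149) = -49843 - 3*(-149)/(19 + 209) = -49843 - 3*(-149)/228 = -49843 - 1*(-149/76) = -49843 + 149/76 = -3787919/76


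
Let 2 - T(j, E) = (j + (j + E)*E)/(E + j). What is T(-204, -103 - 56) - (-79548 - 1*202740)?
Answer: 34176261/121 ≈ 2.8245e+5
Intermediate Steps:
T(j, E) = 2 - (j + E*(E + j))/(E + j) (T(j, E) = 2 - (j + (j + E)*E)/(E + j) = 2 - (j + (E + j)*E)/(E + j) = 2 - (j + E*(E + j))/(E + j))
T(-204, -103 - 56) - (-79548 - 1*202740) = (-204 - (-103 - 56)² + 2*(-103 - 56) - 1*(-103 - 56)*(-204))/((-103 - 56) - 204) - (-79548 - 1*202740) = (-204 - 1*(-159)² + 2*(-159) - 1*(-159)*(-204))/(-159 - 204) - (-79548 - 202740) = (-204 - 1*25281 - 318 - 32436)/(-363) - 1*(-282288) = -(-204 - 25281 - 318 - 32436)/363 + 282288 = -1/363*(-58239) + 282288 = 19413/121 + 282288 = 34176261/121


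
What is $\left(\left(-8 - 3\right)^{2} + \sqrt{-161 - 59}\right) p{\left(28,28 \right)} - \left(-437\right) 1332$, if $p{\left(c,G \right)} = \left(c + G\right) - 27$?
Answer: $585593 + 58 i \sqrt{55} \approx 5.8559 \cdot 10^{5} + 430.14 i$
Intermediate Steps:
$p{\left(c,G \right)} = -27 + G + c$ ($p{\left(c,G \right)} = \left(G + c\right) - 27 = -27 + G + c$)
$\left(\left(-8 - 3\right)^{2} + \sqrt{-161 - 59}\right) p{\left(28,28 \right)} - \left(-437\right) 1332 = \left(\left(-8 - 3\right)^{2} + \sqrt{-161 - 59}\right) \left(-27 + 28 + 28\right) - \left(-437\right) 1332 = \left(\left(-11\right)^{2} + \sqrt{-220}\right) 29 - -582084 = \left(121 + 2 i \sqrt{55}\right) 29 + 582084 = \left(3509 + 58 i \sqrt{55}\right) + 582084 = 585593 + 58 i \sqrt{55}$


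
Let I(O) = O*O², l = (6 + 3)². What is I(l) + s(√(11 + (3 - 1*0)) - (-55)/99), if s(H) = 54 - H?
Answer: 4783450/9 - √14 ≈ 5.3149e+5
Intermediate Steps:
l = 81 (l = 9² = 81)
I(O) = O³
I(l) + s(√(11 + (3 - 1*0)) - (-55)/99) = 81³ + (54 - (√(11 + (3 - 1*0)) - (-55)/99)) = 531441 + (54 - (√(11 + (3 + 0)) - (-55)/99)) = 531441 + (54 - (√(11 + 3) - 1*(-5/9))) = 531441 + (54 - (√14 + 5/9)) = 531441 + (54 - (5/9 + √14)) = 531441 + (54 + (-5/9 - √14)) = 531441 + (481/9 - √14) = 4783450/9 - √14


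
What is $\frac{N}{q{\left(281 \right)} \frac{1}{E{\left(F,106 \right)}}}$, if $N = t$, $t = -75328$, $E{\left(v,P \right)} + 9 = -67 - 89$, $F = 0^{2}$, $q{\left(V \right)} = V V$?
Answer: $\frac{12429120}{78961} \approx 157.41$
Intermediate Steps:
$q{\left(V \right)} = V^{2}$
$F = 0$
$E{\left(v,P \right)} = -165$ ($E{\left(v,P \right)} = -9 - 156 = -165$)
$N = -75328$
$\frac{N}{q{\left(281 \right)} \frac{1}{E{\left(F,106 \right)}}} = - \frac{75328}{281^{2} \frac{1}{-165}} = - \frac{75328}{78961 \left(- \frac{1}{165}\right)} = - \frac{75328}{- \frac{78961}{165}} = \left(-75328\right) \left(- \frac{165}{78961}\right) = \frac{12429120}{78961}$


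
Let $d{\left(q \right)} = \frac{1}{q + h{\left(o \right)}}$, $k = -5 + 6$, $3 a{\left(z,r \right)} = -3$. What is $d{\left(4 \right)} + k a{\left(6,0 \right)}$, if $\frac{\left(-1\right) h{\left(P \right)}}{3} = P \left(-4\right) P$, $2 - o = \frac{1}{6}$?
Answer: $- \frac{130}{133} \approx -0.97744$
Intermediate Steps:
$o = \frac{11}{6}$ ($o = 2 - \frac{1}{6} = \frac{11}{6} \approx 1.8333$)
$a{\left(z,r \right)} = -1$ ($a{\left(z,r \right)} = \frac{1}{3} \left(-3\right) = -1$)
$h{\left(P \right)} = 12 P^{2}$ ($h{\left(P \right)} = - 3 P \left(-4\right) P = - 3 - 4 P P = - 3 \left(- 4 P^{2}\right) = 12 P^{2}$)
$k = 1$
$d{\left(q \right)} = \frac{1}{\frac{121}{3} + q}$ ($d{\left(q \right)} = \frac{1}{q + 12 \left(\frac{11}{6}\right)^{2}} = \frac{1}{q + 12 \cdot \frac{121}{36}} = \frac{1}{q + \frac{121}{3}} = \frac{1}{\frac{121}{3} + q}$)
$d{\left(4 \right)} + k a{\left(6,0 \right)} = \frac{3}{121 + 3 \cdot 4} + 1 \left(-1\right) = \frac{3}{121 + 12} - 1 = \frac{3}{133} - 1 = - \frac{130}{133}$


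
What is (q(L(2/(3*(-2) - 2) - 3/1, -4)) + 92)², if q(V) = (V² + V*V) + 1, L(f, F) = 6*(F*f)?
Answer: 150332121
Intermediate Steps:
L(f, F) = 6*F*f
q(V) = 1 + 2*V² (q(V) = (V² + V²) + 1 = 2*V² + 1 = 1 + 2*V²)
(q(L(2/(3*(-2) - 2) - 3/1, -4)) + 92)² = ((1 + 2*(6*(-4)*(2/(3*(-2) - 2) - 3/1))²) + 92)² = ((1 + 2*(6*(-4)*(2/(-6 - 2) - 3*1))²) + 92)² = ((1 + 2*(6*(-4)*(2/(-8) - 3))²) + 92)² = ((1 + 2*(6*(-4)*(2*(-⅛) - 3))²) + 92)² = ((1 + 2*(6*(-4)*(-¼ - 3))²) + 92)² = ((1 + 2*(6*(-4)*(-13/4))²) + 92)² = ((1 + 2*78²) + 92)² = ((1 + 2*6084) + 92)² = ((1 + 12168) + 92)² = (12169 + 92)² = 12261² = 150332121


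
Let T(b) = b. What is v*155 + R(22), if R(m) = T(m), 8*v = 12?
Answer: 509/2 ≈ 254.50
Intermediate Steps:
v = 3/2 (v = (⅛)*12 = 3/2 ≈ 1.5000)
R(m) = m
v*155 + R(22) = (3/2)*155 + 22 = 465/2 + 22 = 509/2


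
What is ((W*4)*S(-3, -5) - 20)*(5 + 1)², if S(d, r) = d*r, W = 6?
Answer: 12240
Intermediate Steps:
((W*4)*S(-3, -5) - 20)*(5 + 1)² = ((6*4)*(-3*(-5)) - 20)*(5 + 1)² = (24*15 - 20)*6² = (360 - 20)*36 = 340*36 = 12240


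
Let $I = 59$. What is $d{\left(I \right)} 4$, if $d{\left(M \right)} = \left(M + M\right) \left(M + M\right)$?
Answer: $55696$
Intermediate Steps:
$d{\left(M \right)} = 4 M^{2}$ ($d{\left(M \right)} = 2 M 2 M = 4 M^{2}$)
$d{\left(I \right)} 4 = 4 \cdot 59^{2} \cdot 4 = 4 \cdot 3481 \cdot 4 = 13924 \cdot 4 = 55696$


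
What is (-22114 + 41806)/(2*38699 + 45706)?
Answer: 4923/30776 ≈ 0.15996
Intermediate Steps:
(-22114 + 41806)/(2*38699 + 45706) = 19692/(77398 + 45706) = 19692/123104 = 19692*(1/123104) = 4923/30776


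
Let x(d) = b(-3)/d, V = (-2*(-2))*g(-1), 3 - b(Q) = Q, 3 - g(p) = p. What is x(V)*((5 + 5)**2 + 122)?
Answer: 333/4 ≈ 83.250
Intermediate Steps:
g(p) = 3 - p
b(Q) = 3 - Q
V = 16 (V = (-2*(-2))*(3 - 1*(-1)) = 4*(3 + 1) = 4*4 = 16)
x(d) = 6/d (x(d) = (3 - 1*(-3))/d = (3 + 3)/d = 6/d)
x(V)*((5 + 5)**2 + 122) = (6/16)*((5 + 5)**2 + 122) = (6*(1/16))*(10**2 + 122) = 3*(100 + 122)/8 = (3/8)*222 = 333/4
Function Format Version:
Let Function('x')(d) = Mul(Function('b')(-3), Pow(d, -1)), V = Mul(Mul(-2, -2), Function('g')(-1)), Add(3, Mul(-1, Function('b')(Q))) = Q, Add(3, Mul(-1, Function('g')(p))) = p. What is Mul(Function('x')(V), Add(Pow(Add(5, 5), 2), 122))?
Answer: Rational(333, 4) ≈ 83.250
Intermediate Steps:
Function('g')(p) = Add(3, Mul(-1, p))
Function('b')(Q) = Add(3, Mul(-1, Q))
V = 16 (V = Mul(Mul(-2, -2), Add(3, Mul(-1, -1))) = Mul(4, Add(3, 1)) = Mul(4, 4) = 16)
Function('x')(d) = Mul(6, Pow(d, -1)) (Function('x')(d) = Mul(Add(3, Mul(-1, -3)), Pow(d, -1)) = Mul(Add(3, 3), Pow(d, -1)) = Mul(6, Pow(d, -1)))
Mul(Function('x')(V), Add(Pow(Add(5, 5), 2), 122)) = Mul(Mul(6, Pow(16, -1)), Add(Pow(Add(5, 5), 2), 122)) = Mul(Mul(6, Rational(1, 16)), Add(Pow(10, 2), 122)) = Mul(Rational(3, 8), Add(100, 122)) = Mul(Rational(3, 8), 222) = Rational(333, 4)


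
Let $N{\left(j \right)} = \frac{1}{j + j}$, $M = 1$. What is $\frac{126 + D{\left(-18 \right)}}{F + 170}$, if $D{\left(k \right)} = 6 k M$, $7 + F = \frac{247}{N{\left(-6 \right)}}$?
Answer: $- \frac{18}{2801} \approx -0.0064263$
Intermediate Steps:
$N{\left(j \right)} = \frac{1}{2 j}$
$F = -2971$ ($F = -7 + \frac{247}{\frac{1}{2} \frac{1}{-6}} = -7 + \frac{247}{\frac{1}{2} \left(- \frac{1}{6}\right)} = -7 + \frac{247}{- \frac{1}{12}} = -7 + 247 \left(-12\right) = -7 - 2964 = -2971$)
$D{\left(k \right)} = 6 k$ ($D{\left(k \right)} = 6 k 1 = 6 k$)
$\frac{126 + D{\left(-18 \right)}}{F + 170} = \frac{126 + 6 \left(-18\right)}{-2971 + 170} = \frac{126 - 108}{-2801} = 18 \left(- \frac{1}{2801}\right) = - \frac{18}{2801}$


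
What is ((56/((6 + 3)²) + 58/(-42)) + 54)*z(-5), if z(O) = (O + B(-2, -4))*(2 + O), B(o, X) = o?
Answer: 30227/27 ≈ 1119.5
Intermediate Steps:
z(O) = (-2 + O)*(2 + O) (z(O) = (O - 2)*(2 + O) = (-2 + O)*(2 + O))
((56/((6 + 3)²) + 58/(-42)) + 54)*z(-5) = ((56/((6 + 3)²) + 58/(-42)) + 54)*(-4 + (-5)²) = ((56/(9²) + 58*(-1/42)) + 54)*(-4 + 25) = ((56/81 - 29/21) + 54)*21 = (-391/567 + 54)*21 = (30227/567)*21 = 30227/27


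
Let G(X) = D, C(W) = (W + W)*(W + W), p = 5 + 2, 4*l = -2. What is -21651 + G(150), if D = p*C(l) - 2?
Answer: -21646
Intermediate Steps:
l = -½ (l = (¼)*(-2) = -½ ≈ -0.50000)
p = 7
C(W) = 4*W² (C(W) = (2*W)*(2*W) = 4*W²)
D = 5 (D = 7*(4*(-½)²) - 2 = 7*(4*(¼)) - 2 = 7*1 - 2 = 7 - 2 = 5)
G(X) = 5
-21651 + G(150) = -21651 + 5 = -21646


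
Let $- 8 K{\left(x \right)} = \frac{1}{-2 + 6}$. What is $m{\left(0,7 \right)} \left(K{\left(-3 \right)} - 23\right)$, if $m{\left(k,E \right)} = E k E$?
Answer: $0$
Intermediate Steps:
$K{\left(x \right)} = - \frac{1}{32}$ ($K{\left(x \right)} = - \frac{1}{8 \left(-2 + 6\right)} = - \frac{1}{8 \cdot 4} = \left(- \frac{1}{8}\right) \frac{1}{4} = - \frac{1}{32}$)
$m{\left(k,E \right)} = k E^{2}$ ($m{\left(k,E \right)} = E E k = k E^{2}$)
$m{\left(0,7 \right)} \left(K{\left(-3 \right)} - 23\right) = 0 \cdot 7^{2} \left(- \frac{1}{32} - 23\right) = 0 \cdot 49 \left(- \frac{737}{32}\right) = 0 \left(- \frac{737}{32}\right) = 0$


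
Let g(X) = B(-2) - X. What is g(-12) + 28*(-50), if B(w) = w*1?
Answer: -1390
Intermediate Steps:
B(w) = w
g(X) = -2 - X
g(-12) + 28*(-50) = (-2 - 1*(-12)) + 28*(-50) = (-2 + 12) - 1400 = 10 - 1400 = -1390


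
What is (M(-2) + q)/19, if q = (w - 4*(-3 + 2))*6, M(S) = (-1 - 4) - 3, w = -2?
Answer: 4/19 ≈ 0.21053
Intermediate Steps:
M(S) = -8 (M(S) = -5 - 3 = -8)
q = 12 (q = (-2 - 4*(-3 + 2))*6 = (-2 - 4*(-1))*6 = (-2 + 4)*6 = 2*6 = 12)
(M(-2) + q)/19 = (-8 + 12)/19 = (1/19)*4 = 4/19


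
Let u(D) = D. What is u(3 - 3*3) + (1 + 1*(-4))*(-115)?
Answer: 339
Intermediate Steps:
u(3 - 3*3) + (1 + 1*(-4))*(-115) = (3 - 3*3) + (1 + 1*(-4))*(-115) = (3 - 9) + (1 - 4)*(-115) = -6 - 3*(-115) = -6 + 345 = 339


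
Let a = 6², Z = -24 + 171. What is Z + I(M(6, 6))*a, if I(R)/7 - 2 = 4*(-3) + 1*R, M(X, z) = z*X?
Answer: 6699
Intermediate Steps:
M(X, z) = X*z
Z = 147
I(R) = -70 + 7*R (I(R) = 14 + 7*(4*(-3) + 1*R) = 14 + 7*(-12 + R) = 14 + (-84 + 7*R) = -70 + 7*R)
a = 36
Z + I(M(6, 6))*a = 147 + (-70 + 7*(6*6))*36 = 147 + (-70 + 7*36)*36 = 147 + (-70 + 252)*36 = 147 + 182*36 = 147 + 6552 = 6699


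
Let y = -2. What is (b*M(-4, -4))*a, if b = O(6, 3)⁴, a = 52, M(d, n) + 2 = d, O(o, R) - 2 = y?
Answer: 0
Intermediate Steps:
O(o, R) = 0 (O(o, R) = 2 - 2 = 0)
M(d, n) = -2 + d
b = 0 (b = 0⁴ = 0)
(b*M(-4, -4))*a = (0*(-2 - 4))*52 = (0*(-6))*52 = 0*52 = 0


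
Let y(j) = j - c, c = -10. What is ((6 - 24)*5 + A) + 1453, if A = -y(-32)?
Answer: 1385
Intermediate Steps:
y(j) = 10 + j (y(j) = j - 1*(-10) = j + 10 = 10 + j)
A = 22 (A = -(10 - 32) = -1*(-22) = 22)
((6 - 24)*5 + A) + 1453 = ((6 - 24)*5 + 22) + 1453 = (-18*5 + 22) + 1453 = (-90 + 22) + 1453 = -68 + 1453 = 1385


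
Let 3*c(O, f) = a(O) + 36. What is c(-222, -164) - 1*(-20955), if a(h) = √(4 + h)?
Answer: 20967 + I*√218/3 ≈ 20967.0 + 4.9216*I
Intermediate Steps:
c(O, f) = 12 + √(4 + O)/3 (c(O, f) = (√(4 + O) + 36)/3 = (36 + √(4 + O))/3 = 12 + √(4 + O)/3)
c(-222, -164) - 1*(-20955) = (12 + √(4 - 222)/3) - 1*(-20955) = (12 + √(-218)/3) + 20955 = (12 + (I*√218)/3) + 20955 = (12 + I*√218/3) + 20955 = 20967 + I*√218/3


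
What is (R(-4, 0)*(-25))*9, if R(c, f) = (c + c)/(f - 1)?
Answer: -1800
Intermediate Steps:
R(c, f) = 2*c/(-1 + f) (R(c, f) = (2*c)/(-1 + f) = 2*c/(-1 + f))
(R(-4, 0)*(-25))*9 = ((2*(-4)/(-1 + 0))*(-25))*9 = ((2*(-4)/(-1))*(-25))*9 = ((2*(-4)*(-1))*(-25))*9 = (8*(-25))*9 = -200*9 = -1800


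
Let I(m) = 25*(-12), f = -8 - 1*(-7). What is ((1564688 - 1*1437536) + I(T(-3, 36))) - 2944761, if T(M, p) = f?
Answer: -2817909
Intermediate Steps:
f = -1 (f = -8 + 7 = -1)
T(M, p) = -1
I(m) = -300
((1564688 - 1*1437536) + I(T(-3, 36))) - 2944761 = ((1564688 - 1*1437536) - 300) - 2944761 = ((1564688 - 1437536) - 300) - 2944761 = (127152 - 300) - 2944761 = 126852 - 2944761 = -2817909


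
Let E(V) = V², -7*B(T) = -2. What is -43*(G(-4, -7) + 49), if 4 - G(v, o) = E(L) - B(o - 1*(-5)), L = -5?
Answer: -8514/7 ≈ -1216.3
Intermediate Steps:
B(T) = 2/7 (B(T) = -⅐*(-2) = 2/7)
G(v, o) = -145/7 (G(v, o) = 4 - ((-5)² - 1*2/7) = 4 - (25 - 2/7) = 4 - 1*173/7 = 4 - 173/7 = -145/7)
-43*(G(-4, -7) + 49) = -43*(-145/7 + 49) = -43*198/7 = -8514/7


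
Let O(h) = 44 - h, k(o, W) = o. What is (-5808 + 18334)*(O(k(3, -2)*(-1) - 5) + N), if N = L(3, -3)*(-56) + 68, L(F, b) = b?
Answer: 3607488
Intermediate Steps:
N = 236 (N = -3*(-56) + 68 = 168 + 68 = 236)
(-5808 + 18334)*(O(k(3, -2)*(-1) - 5) + N) = (-5808 + 18334)*((44 - (3*(-1) - 5)) + 236) = 12526*((44 - (-3 - 5)) + 236) = 12526*((44 - 1*(-8)) + 236) = 12526*((44 + 8) + 236) = 12526*(52 + 236) = 12526*288 = 3607488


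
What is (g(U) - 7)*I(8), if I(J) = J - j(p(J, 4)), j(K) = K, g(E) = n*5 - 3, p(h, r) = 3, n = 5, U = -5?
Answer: 75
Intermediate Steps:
g(E) = 22 (g(E) = 5*5 - 3 = 25 - 3 = 22)
I(J) = -3 + J (I(J) = J - 1*3 = J - 3 = -3 + J)
(g(U) - 7)*I(8) = (22 - 7)*(-3 + 8) = 15*5 = 75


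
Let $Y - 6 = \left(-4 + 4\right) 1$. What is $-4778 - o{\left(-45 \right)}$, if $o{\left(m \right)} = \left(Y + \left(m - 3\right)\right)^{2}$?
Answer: $-6542$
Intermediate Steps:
$Y = 6$ ($Y = 6 + \left(-4 + 4\right) 1 = 6 + 0 \cdot 1 = 6 + 0 = 6$)
$o{\left(m \right)} = \left(3 + m\right)^{2}$ ($o{\left(m \right)} = \left(6 + \left(m - 3\right)\right)^{2} = \left(6 + \left(-3 + m\right)\right)^{2} = \left(3 + m\right)^{2}$)
$-4778 - o{\left(-45 \right)} = -4778 - \left(3 - 45\right)^{2} = -4778 - \left(-42\right)^{2} = -4778 - 1764 = -6542$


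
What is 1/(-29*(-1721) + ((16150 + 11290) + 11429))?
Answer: 1/88778 ≈ 1.1264e-5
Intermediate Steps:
1/(-29*(-1721) + ((16150 + 11290) + 11429)) = 1/(49909 + (27440 + 11429)) = 1/(49909 + 38869) = 1/88778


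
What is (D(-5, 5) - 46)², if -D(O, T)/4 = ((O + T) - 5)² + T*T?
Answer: 60516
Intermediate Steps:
D(O, T) = -4*T² - 4*(-5 + O + T)² (D(O, T) = -4*(((O + T) - 5)² + T*T) = -4*((-5 + O + T)² + T²) = -4*(T² + (-5 + O + T)²) = -4*T² - 4*(-5 + O + T)²)
(D(-5, 5) - 46)² = ((-4*5² - 4*(-5 - 5 + 5)²) - 46)² = ((-4*25 - 4*(-5)²) - 46)² = ((-100 - 4*25) - 46)² = ((-100 - 100) - 46)² = (-200 - 46)² = (-246)² = 60516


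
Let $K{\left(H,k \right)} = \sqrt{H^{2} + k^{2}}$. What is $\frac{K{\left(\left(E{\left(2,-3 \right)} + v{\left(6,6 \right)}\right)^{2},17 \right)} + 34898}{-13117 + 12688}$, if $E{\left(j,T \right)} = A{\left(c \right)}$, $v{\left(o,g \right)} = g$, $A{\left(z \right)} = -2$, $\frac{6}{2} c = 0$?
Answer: $- \frac{34898}{429} - \frac{\sqrt{545}}{429} \approx -81.402$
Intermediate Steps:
$c = 0$ ($c = \frac{1}{3} \cdot 0 = 0$)
$E{\left(j,T \right)} = -2$
$\frac{K{\left(\left(E{\left(2,-3 \right)} + v{\left(6,6 \right)}\right)^{2},17 \right)} + 34898}{-13117 + 12688} = \frac{\sqrt{\left(\left(-2 + 6\right)^{2}\right)^{2} + 17^{2}} + 34898}{-13117 + 12688} = \frac{\sqrt{\left(4^{2}\right)^{2} + 289} + 34898}{-429} = \left(\sqrt{16^{2} + 289} + 34898\right) \left(- \frac{1}{429}\right) = \left(\sqrt{256 + 289} + 34898\right) \left(- \frac{1}{429}\right) = \left(\sqrt{545} + 34898\right) \left(- \frac{1}{429}\right) = \left(34898 + \sqrt{545}\right) \left(- \frac{1}{429}\right) = - \frac{34898}{429} - \frac{\sqrt{545}}{429}$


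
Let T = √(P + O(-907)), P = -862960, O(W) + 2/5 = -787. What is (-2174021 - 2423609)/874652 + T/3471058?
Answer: -2298815/437326 + I*√21593685/17355290 ≈ -5.2565 + 0.00026775*I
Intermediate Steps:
O(W) = -3937/5 (O(W) = -⅖ - 787 = -3937/5)
T = I*√21593685/5 (T = √(-862960 - 3937/5) = √(-4318737/5) = I*√21593685/5 ≈ 929.38*I)
(-2174021 - 2423609)/874652 + T/3471058 = (-2174021 - 2423609)/874652 + (I*√21593685/5)/3471058 = -4597630*1/874652 + (I*√21593685/5)*(1/3471058) = -2298815/437326 + I*√21593685/17355290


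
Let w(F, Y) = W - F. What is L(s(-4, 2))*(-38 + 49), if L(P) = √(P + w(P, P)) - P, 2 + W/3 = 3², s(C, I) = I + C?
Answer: 22 + 11*√21 ≈ 72.408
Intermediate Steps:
s(C, I) = C + I
W = 21 (W = -6 + 3*3² = -6 + 3*9 = -6 + 27 = 21)
w(F, Y) = 21 - F
L(P) = √21 - P (L(P) = √(P + (21 - P)) - P = √21 - P)
L(s(-4, 2))*(-38 + 49) = (√21 - (-4 + 2))*(-38 + 49) = (√21 - 1*(-2))*11 = (√21 + 2)*11 = (2 + √21)*11 = 22 + 11*√21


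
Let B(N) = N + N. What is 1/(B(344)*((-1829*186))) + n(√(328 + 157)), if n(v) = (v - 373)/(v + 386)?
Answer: -133644533099/137389388064 + 3*√485/587 ≈ -0.86019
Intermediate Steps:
B(N) = 2*N
n(v) = (-373 + v)/(386 + v)
1/(B(344)*((-1829*186))) + n(√(328 + 157)) = 1/(((2*344))*((-1829*186))) + (-373 + √(328 + 157))/(386 + √(328 + 157)) = 1/(688*(-340194)) + (-373 + √485)/(386 + √485) = (1/688)*(-1/340194) + (-373 + √485)/(386 + √485) = -1/234053472 + (-373 + √485)/(386 + √485)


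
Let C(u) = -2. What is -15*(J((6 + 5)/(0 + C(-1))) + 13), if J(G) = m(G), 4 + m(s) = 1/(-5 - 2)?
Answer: -930/7 ≈ -132.86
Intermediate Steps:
m(s) = -29/7 (m(s) = -4 + 1/(-5 - 2) = -4 + 1/(-7) = -4 - 1/7 = -29/7)
J(G) = -29/7
-15*(J((6 + 5)/(0 + C(-1))) + 13) = -15*(-29/7 + 13) = -15*62/7 = -930/7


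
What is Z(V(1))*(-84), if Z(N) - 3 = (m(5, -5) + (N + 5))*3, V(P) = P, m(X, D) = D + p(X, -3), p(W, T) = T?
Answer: 252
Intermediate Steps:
m(X, D) = -3 + D (m(X, D) = D - 3 = -3 + D)
Z(N) = -6 + 3*N (Z(N) = 3 + ((-3 - 5) + (N + 5))*3 = 3 + (-8 + (5 + N))*3 = 3 + (-3 + N)*3 = 3 + (-9 + 3*N) = -6 + 3*N)
Z(V(1))*(-84) = (-6 + 3*1)*(-84) = (-6 + 3)*(-84) = -3*(-84) = 252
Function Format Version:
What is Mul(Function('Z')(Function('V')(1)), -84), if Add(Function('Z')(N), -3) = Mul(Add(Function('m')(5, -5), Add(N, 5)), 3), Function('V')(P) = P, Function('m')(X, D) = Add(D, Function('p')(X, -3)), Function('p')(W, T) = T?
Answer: 252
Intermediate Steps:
Function('m')(X, D) = Add(-3, D) (Function('m')(X, D) = Add(D, -3) = Add(-3, D))
Function('Z')(N) = Add(-6, Mul(3, N)) (Function('Z')(N) = Add(3, Mul(Add(Add(-3, -5), Add(N, 5)), 3)) = Add(3, Mul(Add(-8, Add(5, N)), 3)) = Add(3, Mul(Add(-3, N), 3)) = Add(3, Add(-9, Mul(3, N))) = Add(-6, Mul(3, N)))
Mul(Function('Z')(Function('V')(1)), -84) = Mul(Add(-6, Mul(3, 1)), -84) = Mul(Add(-6, 3), -84) = Mul(-3, -84) = 252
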